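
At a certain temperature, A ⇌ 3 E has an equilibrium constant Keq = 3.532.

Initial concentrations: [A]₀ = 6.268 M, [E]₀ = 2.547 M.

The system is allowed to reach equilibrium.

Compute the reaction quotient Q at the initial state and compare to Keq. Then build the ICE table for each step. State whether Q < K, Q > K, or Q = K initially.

Q₀ = 2.636 vs Keq = 3.532 ⇒ Q<K, forward
Step 1:
                   A          E
  Initial      6.268      2.547
  Change    -0.08283     0.2485
  Equil        6.185      2.795
  solve Keq expr → x = 0.08283; check Q = 3.532

Q₀ = 2.636; Q < K (proceeds forward)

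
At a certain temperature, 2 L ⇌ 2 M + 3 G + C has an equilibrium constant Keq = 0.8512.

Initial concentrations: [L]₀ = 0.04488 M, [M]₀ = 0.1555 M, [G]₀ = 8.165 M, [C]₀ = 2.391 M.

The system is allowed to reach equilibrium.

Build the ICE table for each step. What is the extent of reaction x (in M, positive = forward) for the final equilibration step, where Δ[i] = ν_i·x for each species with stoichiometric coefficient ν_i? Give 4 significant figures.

Q₀ = 1.5624e+04 vs Keq = 0.8512 ⇒ Q>K, reverse
Step 1:
                  L         M         G         C
  init      0.04488    0.1555     8.165     2.391
  Δ          0.1502   -0.1502   -0.2253  -0.07511
  eq         0.1951  0.005287      7.94     2.316
  solve Keq expr → x = -0.07511; check Q = 0.8512

x = -0.07511 M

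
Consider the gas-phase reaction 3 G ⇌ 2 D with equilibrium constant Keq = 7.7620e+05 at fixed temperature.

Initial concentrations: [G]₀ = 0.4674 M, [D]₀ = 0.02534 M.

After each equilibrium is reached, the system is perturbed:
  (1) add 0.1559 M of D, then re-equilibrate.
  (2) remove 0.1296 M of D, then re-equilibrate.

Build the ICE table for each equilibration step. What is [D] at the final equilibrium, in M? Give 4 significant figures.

[D]_eq = 0.3596 M

Q₀ = 0.006289 vs Keq = 7.7620e+05 ⇒ Q<K, forward
Step 1:
                  G         D
  Initial    0.4674   0.02534
  Change    -0.4622    0.3081
  Equil    0.005232    0.3335
  solve Keq expr → x = 0.1541; check Q = 7.7620e+05
Then add 0.1559 M of D.
Step 2:
                  G         D
  Initial  0.005232    0.4894
  Change   0.001515  -0.00101
  Equil    0.006748    0.4883
  solve Keq expr → x = -5.0512e-04; check Q = 7.7620e+05
Then remove 0.1296 M of D.
Step 3:
                  G         D
  Initial  0.006748    0.3587
  Change  -0.001246 8.3039e-04
  Equil    0.005502    0.3596
  solve Keq expr → x = 4.1519e-04; check Q = 7.7620e+05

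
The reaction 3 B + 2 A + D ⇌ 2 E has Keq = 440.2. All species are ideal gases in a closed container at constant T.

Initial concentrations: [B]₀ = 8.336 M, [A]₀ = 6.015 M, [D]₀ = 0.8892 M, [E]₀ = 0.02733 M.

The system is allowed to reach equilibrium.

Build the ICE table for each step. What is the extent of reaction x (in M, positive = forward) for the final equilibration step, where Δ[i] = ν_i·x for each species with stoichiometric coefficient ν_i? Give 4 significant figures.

Q₀ = 4.0081e-08 vs Keq = 440.2 ⇒ Q<K, forward
Step 1:
                  B         A         D         E
  init        8.336     6.015    0.8892   0.02733
  Δ          -2.668    -1.778   -0.8892     1.778
  eq          5.668     4.237 2.2659e-06     1.806
  solve Keq expr → x = 0.8892; check Q = 440.2

x = 0.8892 M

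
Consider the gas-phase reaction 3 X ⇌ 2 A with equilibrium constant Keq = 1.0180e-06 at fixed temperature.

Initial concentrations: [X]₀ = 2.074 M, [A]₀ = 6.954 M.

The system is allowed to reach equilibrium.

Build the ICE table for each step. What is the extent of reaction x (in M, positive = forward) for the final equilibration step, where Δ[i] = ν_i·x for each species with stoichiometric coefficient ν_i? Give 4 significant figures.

Q₀ = 5.421 vs Keq = 1.0180e-06 ⇒ Q>K, reverse
Step 1:
                   X          A
  init         2.074      6.954
  Δ            10.36      -6.91
  eq           12.44    0.04426
  solve Keq expr → x = -3.455; check Q = 1.0180e-06

x = -3.455 M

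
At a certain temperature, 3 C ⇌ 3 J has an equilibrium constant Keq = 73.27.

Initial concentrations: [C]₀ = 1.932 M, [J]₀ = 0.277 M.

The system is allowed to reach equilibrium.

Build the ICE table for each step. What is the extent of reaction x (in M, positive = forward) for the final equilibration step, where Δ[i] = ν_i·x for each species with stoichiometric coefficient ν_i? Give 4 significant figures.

Q₀ = 0.002947 vs Keq = 73.27 ⇒ Q<K, forward
Step 1:
                    C           J
  Initial       1.932       0.277
  Change       -1.506       1.506
  Equil        0.4261       1.783
  solve Keq expr → x = 0.502; check Q = 73.27

x = 0.502 M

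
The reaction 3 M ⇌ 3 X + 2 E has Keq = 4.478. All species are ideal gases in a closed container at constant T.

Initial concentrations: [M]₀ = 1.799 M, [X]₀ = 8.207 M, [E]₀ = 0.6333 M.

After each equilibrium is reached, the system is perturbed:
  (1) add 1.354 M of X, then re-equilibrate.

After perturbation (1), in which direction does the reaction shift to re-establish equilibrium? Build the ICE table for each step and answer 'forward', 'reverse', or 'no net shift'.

Direction: reverse

Q₀ = 38.08 vs Keq = 4.478 ⇒ Q>K, reverse
Step 1:
                  M         X         E
  I           1.799     8.207    0.6333
  C          0.4531   -0.4531   -0.3021
  E           2.252     7.754    0.3312
  solve Keq expr → x = -0.151; check Q = 4.478
Then add 1.354 M of X.
Step 2:
                  M         X         E
  I           2.252     9.108    0.3312
  C         0.08008  -0.08008  -0.05339
  E           2.332     9.028    0.2778
  solve Keq expr → x = -0.02669; check Q = 4.478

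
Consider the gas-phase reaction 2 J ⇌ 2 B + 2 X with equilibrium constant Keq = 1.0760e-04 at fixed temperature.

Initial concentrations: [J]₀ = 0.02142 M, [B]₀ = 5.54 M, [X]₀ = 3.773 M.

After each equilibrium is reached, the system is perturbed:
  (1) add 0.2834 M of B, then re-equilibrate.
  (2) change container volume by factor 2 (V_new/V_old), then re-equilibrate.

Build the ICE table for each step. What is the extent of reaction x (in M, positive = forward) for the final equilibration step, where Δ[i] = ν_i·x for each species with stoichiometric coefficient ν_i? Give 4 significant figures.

Q₀ = 9.5226e+05 vs Keq = 1.0760e-04 ⇒ Q>K, reverse
Step 1:
                    J           B           X
  Initial     0.02142        5.54       3.773
  Change        3.751      -3.751      -3.751
  Equil         3.773       1.789     0.02188
  solve Keq expr → x = -1.876; check Q = 1.0760e-04
Then add 0.2834 M of B.
Step 2:
                    J           B           X
  Initial       3.773       2.072     0.02188
  Change      0.00295    -0.00295    -0.00295
  Equil         3.775       2.069     0.01893
  solve Keq expr → x = -0.001475; check Q = 1.0760e-04
Then change container volume by factor 2 (V_new/V_old).
Step 3:
                    J           B           X
  Initial       1.888       1.035    0.009463
  Change    -0.009204    0.009204    0.009204
  Equil         1.879       1.044     0.01867
  solve Keq expr → x = 0.004602; check Q = 1.0760e-04

x = 0.004602 M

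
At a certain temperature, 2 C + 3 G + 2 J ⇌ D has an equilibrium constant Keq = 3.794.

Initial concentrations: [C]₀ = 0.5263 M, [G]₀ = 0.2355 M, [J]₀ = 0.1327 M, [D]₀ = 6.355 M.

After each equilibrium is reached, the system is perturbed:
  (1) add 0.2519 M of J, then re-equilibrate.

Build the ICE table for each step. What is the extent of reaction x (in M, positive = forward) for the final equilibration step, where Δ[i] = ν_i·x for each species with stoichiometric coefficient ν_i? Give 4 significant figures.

x = 0.03607 M

Q₀ = 9.9755e+04 vs Keq = 3.794 ⇒ Q>K, reverse
Step 1:
                  C         G         J         D
  I          0.5263    0.2355    0.1327     6.355
  C          0.6569    0.9854    0.6569   -0.3285
  E           1.183     1.221    0.7896     6.027
  solve Keq expr → x = -0.3285; check Q = 3.794
Then add 0.2519 M of J.
Step 2:
                  C         G         J         D
  I           1.183     1.221     1.042     6.027
  C        -0.07214   -0.1082  -0.07214   0.03607
  E           1.111     1.113    0.9694     6.063
  solve Keq expr → x = 0.03607; check Q = 3.794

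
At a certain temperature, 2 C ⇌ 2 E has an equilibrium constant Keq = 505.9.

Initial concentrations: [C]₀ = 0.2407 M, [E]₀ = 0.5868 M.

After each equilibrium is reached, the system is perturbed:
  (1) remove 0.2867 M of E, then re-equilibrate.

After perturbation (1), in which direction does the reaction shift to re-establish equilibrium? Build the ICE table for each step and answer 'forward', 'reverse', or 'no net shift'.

Direction: forward

Q₀ = 5.943 vs Keq = 505.9 ⇒ Q<K, forward
Step 1:
                    C           E
  init         0.2407      0.5868
  Δ           -0.2055      0.2055
  eq          0.03522      0.7923
  solve Keq expr → x = 0.1027; check Q = 505.9
Then remove 0.2867 M of E.
Step 2:
                    C           E
  init        0.03522      0.5056
  Δ           -0.0122      0.0122
  eq          0.02302      0.5178
  solve Keq expr → x = 0.006102; check Q = 505.9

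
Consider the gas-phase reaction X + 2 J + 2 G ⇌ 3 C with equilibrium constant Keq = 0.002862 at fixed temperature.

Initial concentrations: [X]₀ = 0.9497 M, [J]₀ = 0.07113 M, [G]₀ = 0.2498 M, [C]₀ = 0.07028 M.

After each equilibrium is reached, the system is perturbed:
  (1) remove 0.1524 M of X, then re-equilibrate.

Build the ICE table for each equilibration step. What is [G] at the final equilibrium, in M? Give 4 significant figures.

Q₀ = 1.158 vs Keq = 0.002862 ⇒ Q>K, reverse
Step 1:
                    X           J           G           C
  Initial      0.9497     0.07113      0.2498     0.07028
  Change      0.01878     0.03757     0.03757    -0.05635
  Equil        0.9685      0.1087      0.2874     0.01393
  solve Keq expr → x = -0.01878; check Q = 0.002862
Then remove 0.1524 M of X.
Step 2:
                    X           J           G           C
  Initial      0.8161      0.1087      0.2874     0.01393
  Change   2.3943e-04  4.7886e-04  4.7886e-04 -7.1829e-04
  Equil        0.8163      0.1092      0.2878     0.01321
  solve Keq expr → x = -2.3943e-04; check Q = 0.002862

[G]_eq = 0.2878 M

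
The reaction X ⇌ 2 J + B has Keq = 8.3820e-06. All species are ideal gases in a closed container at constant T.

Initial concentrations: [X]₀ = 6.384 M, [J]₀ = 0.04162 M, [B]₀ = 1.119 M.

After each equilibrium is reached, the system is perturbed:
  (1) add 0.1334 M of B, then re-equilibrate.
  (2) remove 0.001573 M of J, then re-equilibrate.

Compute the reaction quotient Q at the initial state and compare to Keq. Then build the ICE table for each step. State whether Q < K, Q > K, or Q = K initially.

Q₀ = 3.0363e-04 vs Keq = 8.3820e-06 ⇒ Q>K, reverse
Step 1:
                  X         J         B
  I           6.384   0.04162     1.119
  C         0.01732  -0.03464  -0.01732
  E           6.401  0.006979     1.102
  solve Keq expr → x = -0.01732; check Q = 8.3820e-06
Then add 0.1334 M of B.
Step 2:
                  X         J         B
  I           6.401  0.006979     1.235
  C       1.9352e-04 -3.8704e-04 -1.9352e-04
  E           6.402  0.006592     1.235
  solve Keq expr → x = -1.9352e-04; check Q = 8.3820e-06
Then remove 0.001573 M of J.
Step 3:
                  X         J         B
  I           6.402  0.005019     1.235
  C       -7.8525e-04  0.001571 7.8525e-04
  E           6.401  0.006589     1.236
  solve Keq expr → x = 7.8525e-04; check Q = 8.3820e-06

Q₀ = 3.0363e-04; Q > K (proceeds reverse)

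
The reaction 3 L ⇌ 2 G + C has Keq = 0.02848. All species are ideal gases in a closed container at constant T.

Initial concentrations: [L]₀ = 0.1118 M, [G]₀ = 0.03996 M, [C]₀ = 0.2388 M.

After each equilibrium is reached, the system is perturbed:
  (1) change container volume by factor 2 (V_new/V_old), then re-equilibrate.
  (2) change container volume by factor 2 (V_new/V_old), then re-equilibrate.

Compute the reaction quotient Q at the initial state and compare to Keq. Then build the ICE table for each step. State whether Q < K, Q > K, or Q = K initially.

Q₀ = 0.2729; Q > K (proceeds reverse)

Q₀ = 0.2729 vs Keq = 0.02848 ⇒ Q>K, reverse
Step 1:
                   L          G          C
  init        0.1118    0.03996     0.2388
  Δ          0.03127   -0.02085   -0.01042
  eq          0.1431    0.01911     0.2284
  solve Keq expr → x = -0.01042; check Q = 0.02848
Then change container volume by factor 2 (V_new/V_old).
Step 2:
                   L          G          C
  init       0.07154   0.009556     0.1142
  Δ                0          0          0
  eq         0.07154   0.009556     0.1142
  solve Keq expr → x = 0; check Q = 0.02848
Then change container volume by factor 2 (V_new/V_old).
Step 3:
                   L          G          C
  init       0.03577   0.004778    0.05709
  Δ                0          0          0
  eq         0.03577   0.004778    0.05709
  solve Keq expr → x = 0; check Q = 0.02848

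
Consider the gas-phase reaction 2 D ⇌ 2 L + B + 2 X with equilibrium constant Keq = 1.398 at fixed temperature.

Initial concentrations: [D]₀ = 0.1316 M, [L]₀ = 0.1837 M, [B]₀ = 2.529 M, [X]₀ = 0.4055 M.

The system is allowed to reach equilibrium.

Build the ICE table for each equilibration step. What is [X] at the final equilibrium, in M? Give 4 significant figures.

Q₀ = 0.8103 vs Keq = 1.398 ⇒ Q<K, forward
Step 1:
                    D           L           B           X
  I            0.1316      0.1837       2.529      0.4055
  C          -0.01719     0.01719    0.008597     0.01719
  E            0.1144      0.2009       2.538      0.4227
  solve Keq expr → x = 0.008597; check Q = 1.398

[X]_eq = 0.4227 M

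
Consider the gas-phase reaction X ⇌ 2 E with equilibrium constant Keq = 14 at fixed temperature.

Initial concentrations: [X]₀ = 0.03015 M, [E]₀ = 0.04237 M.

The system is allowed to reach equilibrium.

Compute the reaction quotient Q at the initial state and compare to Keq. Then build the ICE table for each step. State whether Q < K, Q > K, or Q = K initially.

Q₀ = 0.05954 vs Keq = 14 ⇒ Q<K, forward
Step 1:
                  X         E
  init      0.03015   0.04237
  Δ        -0.02942   0.05884
  eq      7.3163e-04    0.1012
  solve Keq expr → x = 0.02942; check Q = 14

Q₀ = 0.05954; Q < K (proceeds forward)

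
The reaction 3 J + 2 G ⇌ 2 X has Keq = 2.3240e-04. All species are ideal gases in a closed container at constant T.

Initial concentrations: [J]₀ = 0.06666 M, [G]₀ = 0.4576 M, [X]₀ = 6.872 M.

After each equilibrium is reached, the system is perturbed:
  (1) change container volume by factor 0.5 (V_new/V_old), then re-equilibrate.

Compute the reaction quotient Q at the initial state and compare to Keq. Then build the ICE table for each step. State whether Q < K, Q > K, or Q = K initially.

Q₀ = 7.6137e+05; Q > K (proceeds reverse)

Q₀ = 7.6137e+05 vs Keq = 2.3240e-04 ⇒ Q>K, reverse
Step 1:
                   J          G          X
  init       0.06666     0.4576      6.872
  Δ            7.614      5.076     -5.076
  eq           7.681      5.534      1.796
  solve Keq expr → x = -2.538; check Q = 2.3240e-04
Then change container volume by factor 0.5 (V_new/V_old).
Step 2:
                   J          G          X
  init         15.36      11.07      3.592
  Δ           -3.229     -2.152      2.152
  eq           12.13      8.915      5.744
  solve Keq expr → x = 1.076; check Q = 2.3240e-04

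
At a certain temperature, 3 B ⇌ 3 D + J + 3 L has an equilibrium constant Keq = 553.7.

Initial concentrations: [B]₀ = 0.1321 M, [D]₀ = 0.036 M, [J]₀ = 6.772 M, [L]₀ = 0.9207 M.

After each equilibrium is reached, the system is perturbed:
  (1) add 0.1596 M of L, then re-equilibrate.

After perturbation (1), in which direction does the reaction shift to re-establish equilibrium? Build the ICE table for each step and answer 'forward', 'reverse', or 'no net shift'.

Q₀ = 0.107 vs Keq = 553.7 ⇒ Q<K, forward
Step 1:
                    B           D           J           L
  init         0.1321       0.036       6.772      0.9207
  Δ           -0.1001      0.1001     0.03335      0.1001
  eq          0.03205      0.1361       6.805       1.021
  solve Keq expr → x = 0.03335; check Q = 553.7
Then add 0.1596 M of L.
Step 2:
                    B           D           J           L
  init        0.03205      0.1361       6.805        1.18
  Δ          0.003844   -0.003844   -0.001281   -0.003844
  eq          0.03589      0.1322       6.804       1.177
  solve Keq expr → x = -0.001281; check Q = 553.7

Direction: reverse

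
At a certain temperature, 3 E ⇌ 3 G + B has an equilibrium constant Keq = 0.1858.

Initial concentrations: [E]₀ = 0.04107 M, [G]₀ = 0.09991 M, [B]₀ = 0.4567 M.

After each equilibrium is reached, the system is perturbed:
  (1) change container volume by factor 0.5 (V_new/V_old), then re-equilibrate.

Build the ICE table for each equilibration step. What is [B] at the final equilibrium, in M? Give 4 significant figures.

Q₀ = 6.575 vs Keq = 0.1858 ⇒ Q>K, reverse
Step 1:
                  E         G         B
  I         0.04107   0.09991    0.4567
  C         0.03957  -0.03957  -0.01319
  E         0.08064   0.06034    0.4435
  solve Keq expr → x = -0.01319; check Q = 0.1858
Then change container volume by factor 0.5 (V_new/V_old).
Step 2:
                  E         G         B
  I          0.1613    0.1207     0.887
  C         0.01549  -0.01549 -0.005164
  E          0.1768    0.1052    0.8819
  solve Keq expr → x = -0.005164; check Q = 0.1858

[B]_eq = 0.8819 M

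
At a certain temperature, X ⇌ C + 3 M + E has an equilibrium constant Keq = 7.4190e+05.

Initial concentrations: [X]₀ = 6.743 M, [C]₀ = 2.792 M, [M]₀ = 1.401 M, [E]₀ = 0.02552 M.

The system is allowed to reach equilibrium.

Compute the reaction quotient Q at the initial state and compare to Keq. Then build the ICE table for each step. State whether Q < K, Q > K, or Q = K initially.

Q₀ = 0.02906 vs Keq = 7.4190e+05 ⇒ Q<K, forward
Step 1:
                    X           C           M           E
  init          6.743       2.792       1.401     0.02552
  Δ            -6.158       6.158       18.47       6.158
  eq           0.5855        8.95       19.87       6.183
  solve Keq expr → x = 6.158; check Q = 7.4190e+05

Q₀ = 0.02906; Q < K (proceeds forward)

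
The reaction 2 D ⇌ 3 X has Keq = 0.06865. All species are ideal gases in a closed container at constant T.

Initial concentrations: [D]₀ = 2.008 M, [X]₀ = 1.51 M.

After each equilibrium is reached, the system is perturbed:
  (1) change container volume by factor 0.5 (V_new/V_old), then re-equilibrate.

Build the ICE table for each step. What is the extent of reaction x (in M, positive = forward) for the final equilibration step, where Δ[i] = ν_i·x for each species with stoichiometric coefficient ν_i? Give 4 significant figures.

x = -0.09408 M

Q₀ = 0.8539 vs Keq = 0.06865 ⇒ Q>K, reverse
Step 1:
                  D         X
  init        2.008      1.51
  Δ          0.5024   -0.7537
  eq           2.51    0.7563
  solve Keq expr → x = -0.2512; check Q = 0.06865
Then change container volume by factor 0.5 (V_new/V_old).
Step 2:
                  D         X
  init        5.021     1.513
  Δ          0.1882   -0.2823
  eq          5.209      1.23
  solve Keq expr → x = -0.09408; check Q = 0.06865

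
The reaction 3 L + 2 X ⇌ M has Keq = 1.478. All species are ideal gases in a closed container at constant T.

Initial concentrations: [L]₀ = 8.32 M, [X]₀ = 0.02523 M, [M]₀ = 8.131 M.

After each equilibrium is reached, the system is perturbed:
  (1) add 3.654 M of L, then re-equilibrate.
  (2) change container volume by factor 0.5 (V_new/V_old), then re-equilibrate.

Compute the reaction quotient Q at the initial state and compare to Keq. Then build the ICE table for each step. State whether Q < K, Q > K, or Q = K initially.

Q₀ = 22.18 vs Keq = 1.478 ⇒ Q>K, reverse
Step 1:
                   L          X          M
  init          8.32    0.02523      8.131
  Δ           0.1057    0.07046   -0.03523
  eq           8.426    0.09569      8.096
  solve Keq expr → x = -0.03523; check Q = 1.478
Then add 3.654 M of L.
Step 2:
                   L          X          M
  init         12.08    0.09569      8.096
  Δ          -0.0592   -0.03947    0.01973
  eq           12.02    0.05623      8.116
  solve Keq expr → x = 0.01973; check Q = 1.478
Then change container volume by factor 0.5 (V_new/V_old).
Step 3:
                   L          X          M
  init         24.04     0.1125      16.23
  Δ          -0.1261   -0.08408    0.04204
  eq           23.91    0.02837      16.27
  solve Keq expr → x = 0.04204; check Q = 1.478

Q₀ = 22.18; Q > K (proceeds reverse)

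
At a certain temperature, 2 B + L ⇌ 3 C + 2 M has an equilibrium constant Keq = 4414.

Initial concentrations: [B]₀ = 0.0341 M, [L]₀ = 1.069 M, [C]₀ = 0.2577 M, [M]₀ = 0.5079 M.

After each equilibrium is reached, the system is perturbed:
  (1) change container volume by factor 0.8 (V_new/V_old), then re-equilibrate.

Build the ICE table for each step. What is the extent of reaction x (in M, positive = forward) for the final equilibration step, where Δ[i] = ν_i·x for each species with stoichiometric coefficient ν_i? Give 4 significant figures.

Q₀ = 3.552 vs Keq = 4414 ⇒ Q<K, forward
Step 1:
                    B           L           C           M
  Initial      0.0341       1.069      0.2577      0.5079
  Change     -0.03275    -0.01638     0.04913     0.03275
  Equil      0.001348       1.053      0.3068      0.5407
  solve Keq expr → x = 0.01638; check Q = 4414
Then change container volume by factor 0.8 (V_new/V_old).
Step 2:
                    B           L           C           M
  Initial    0.001685       1.316      0.3835      0.6758
  Change   4.1469e-04  2.0734e-04 -6.2203e-04 -4.1469e-04
  Equil        0.0021       1.316      0.3829      0.6754
  solve Keq expr → x = -2.0734e-04; check Q = 4414

x = -2.0734e-04 M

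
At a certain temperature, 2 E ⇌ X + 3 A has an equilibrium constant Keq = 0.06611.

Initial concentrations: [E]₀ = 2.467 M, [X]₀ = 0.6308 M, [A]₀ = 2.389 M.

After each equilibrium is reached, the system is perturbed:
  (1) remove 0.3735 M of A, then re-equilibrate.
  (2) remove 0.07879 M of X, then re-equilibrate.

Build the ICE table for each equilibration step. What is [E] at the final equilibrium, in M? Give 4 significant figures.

[E]_eq = 2.976 M

Q₀ = 1.413 vs Keq = 0.06611 ⇒ Q>K, reverse
Step 1:
                    E           X           A
  I             2.467      0.6308       2.389
  C            0.7029     -0.3514      -1.054
  E              3.17      0.2794       1.335
  solve Keq expr → x = -0.3514; check Q = 0.06611
Then remove 0.3735 M of A.
Step 2:
                    E           X           A
  I              3.17      0.2794      0.9612
  C           -0.1533     0.07663      0.2299
  E             3.017       0.356       1.191
  solve Keq expr → x = 0.07663; check Q = 0.06611
Then remove 0.07879 M of X.
Step 3:
                    E           X           A
  I             3.017      0.2772       1.191
  C          -0.04107     0.02053      0.0616
  E             2.976      0.2977       1.253
  solve Keq expr → x = 0.02053; check Q = 0.06611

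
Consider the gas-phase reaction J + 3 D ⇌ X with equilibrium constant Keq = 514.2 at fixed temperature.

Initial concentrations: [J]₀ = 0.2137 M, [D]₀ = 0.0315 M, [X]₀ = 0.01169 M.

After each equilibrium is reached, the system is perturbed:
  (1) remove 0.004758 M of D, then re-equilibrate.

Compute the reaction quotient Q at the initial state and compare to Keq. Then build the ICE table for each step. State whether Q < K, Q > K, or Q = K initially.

Q₀ = 1750 vs Keq = 514.2 ⇒ Q>K, reverse
Step 1:
                   J          D          X
  init        0.2137     0.0315    0.01169
  Δ          0.00347    0.01041   -0.00347
  eq          0.2172    0.04191    0.00822
  solve Keq expr → x = -0.00347; check Q = 514.2
Then remove 0.004758 M of D.
Step 2:
                   J          D          X
  init        0.2172    0.03715    0.00822
  Δ       9.8434e-04   0.002953 -9.8434e-04
  eq          0.2182     0.0401   0.007236
  solve Keq expr → x = -9.8434e-04; check Q = 514.2

Q₀ = 1750; Q > K (proceeds reverse)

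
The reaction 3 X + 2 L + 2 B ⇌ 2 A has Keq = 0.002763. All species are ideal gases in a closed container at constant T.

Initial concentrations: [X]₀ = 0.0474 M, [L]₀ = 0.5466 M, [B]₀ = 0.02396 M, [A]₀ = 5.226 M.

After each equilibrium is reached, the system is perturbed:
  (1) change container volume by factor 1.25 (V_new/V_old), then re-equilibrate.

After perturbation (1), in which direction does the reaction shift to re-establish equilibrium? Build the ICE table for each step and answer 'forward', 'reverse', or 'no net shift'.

Direction: reverse

Q₀ = 1.4952e+09 vs Keq = 0.002763 ⇒ Q>K, reverse
Step 1:
                   X          L          B          A
  init        0.0474     0.5466    0.02396      5.226
  Δ            3.668      2.445      2.445     -2.445
  eq           3.715      2.992      2.469      2.781
  solve Keq expr → x = -1.223; check Q = 0.002763
Then change container volume by factor 1.25 (V_new/V_old).
Step 2:
                   X          L          B          A
  init         2.972      2.393      1.975      2.225
  Δ           0.4064     0.2709     0.2709    -0.2709
  eq           3.379      2.664      2.246      1.954
  solve Keq expr → x = -0.1355; check Q = 0.002763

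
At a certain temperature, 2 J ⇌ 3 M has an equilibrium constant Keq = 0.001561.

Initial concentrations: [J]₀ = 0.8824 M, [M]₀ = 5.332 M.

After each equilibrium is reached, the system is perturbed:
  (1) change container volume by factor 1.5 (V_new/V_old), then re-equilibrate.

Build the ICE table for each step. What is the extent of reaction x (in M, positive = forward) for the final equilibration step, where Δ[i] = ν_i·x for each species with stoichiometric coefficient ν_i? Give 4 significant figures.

Q₀ = 194.7 vs Keq = 0.001561 ⇒ Q>K, reverse
Step 1:
                    J           M
  init         0.8824       5.332
  Δ             3.352      -5.028
  eq            4.235      0.3036
  solve Keq expr → x = -1.676; check Q = 0.001561
Then change container volume by factor 1.5 (V_new/V_old).
Step 2:
                    J           M
  init          2.823      0.2024
  Δ          -0.01884     0.02826
  eq            2.804      0.2307
  solve Keq expr → x = 0.00942; check Q = 0.001561

x = 0.00942 M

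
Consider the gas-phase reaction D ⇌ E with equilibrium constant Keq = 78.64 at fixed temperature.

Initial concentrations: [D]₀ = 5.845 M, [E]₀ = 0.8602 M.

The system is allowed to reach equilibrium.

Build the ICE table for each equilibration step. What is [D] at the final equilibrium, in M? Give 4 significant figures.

Q₀ = 0.1472 vs Keq = 78.64 ⇒ Q<K, forward
Step 1:
                   D          E
  I            5.845     0.8602
  C           -5.761      5.761
  E          0.08419      6.621
  solve Keq expr → x = 5.761; check Q = 78.64

[D]_eq = 0.08419 M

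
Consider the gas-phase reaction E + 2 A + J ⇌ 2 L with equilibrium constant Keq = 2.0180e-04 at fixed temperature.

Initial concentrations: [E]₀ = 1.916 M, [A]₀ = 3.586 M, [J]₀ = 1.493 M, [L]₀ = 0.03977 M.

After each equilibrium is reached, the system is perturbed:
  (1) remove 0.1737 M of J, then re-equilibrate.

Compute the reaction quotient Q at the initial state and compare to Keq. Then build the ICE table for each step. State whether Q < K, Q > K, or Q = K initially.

Q₀ = 4.2997e-05; Q < K (proceeds forward)

Q₀ = 4.2997e-05 vs Keq = 2.0180e-04 ⇒ Q<K, forward
Step 1:
                   E          A          J          L
  init         1.916      3.586      1.493    0.03977
  Δ          -0.0221   -0.04421    -0.0221    0.04421
  eq           1.894      3.542      1.471    0.08398
  solve Keq expr → x = 0.0221; check Q = 2.0180e-04
Then remove 0.1737 M of J.
Step 2:
                   E          A          J          L
  init         1.894      3.542      1.297    0.08398
  Δ          0.00244    0.00488    0.00244   -0.00488
  eq           1.896      3.547        1.3     0.0791
  solve Keq expr → x = -0.00244; check Q = 2.0180e-04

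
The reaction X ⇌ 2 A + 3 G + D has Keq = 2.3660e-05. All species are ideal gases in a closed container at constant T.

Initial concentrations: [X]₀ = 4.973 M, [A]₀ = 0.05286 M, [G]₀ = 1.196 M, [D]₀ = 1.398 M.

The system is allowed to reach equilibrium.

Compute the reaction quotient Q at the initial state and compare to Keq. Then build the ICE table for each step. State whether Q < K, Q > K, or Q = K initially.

Q₀ = 0.001344; Q > K (proceeds reverse)

Q₀ = 0.001344 vs Keq = 2.3660e-05 ⇒ Q>K, reverse
Step 1:
                  X         A         G         D
  init        4.973   0.05286     1.196     1.398
  Δ         0.02256  -0.04513  -0.06769  -0.02256
  eq          4.996  0.007735     1.128     1.375
  solve Keq expr → x = -0.02256; check Q = 2.3660e-05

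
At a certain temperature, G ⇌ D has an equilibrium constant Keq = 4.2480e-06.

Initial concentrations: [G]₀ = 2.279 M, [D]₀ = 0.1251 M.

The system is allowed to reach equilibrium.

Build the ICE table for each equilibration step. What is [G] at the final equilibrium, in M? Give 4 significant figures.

[G]_eq = 2.404 M

Q₀ = 0.05489 vs Keq = 4.2480e-06 ⇒ Q>K, reverse
Step 1:
                    G           D
  Initial       2.279      0.1251
  Change       0.1251     -0.1251
  Equil         2.404  1.0213e-05
  solve Keq expr → x = -0.1251; check Q = 4.2480e-06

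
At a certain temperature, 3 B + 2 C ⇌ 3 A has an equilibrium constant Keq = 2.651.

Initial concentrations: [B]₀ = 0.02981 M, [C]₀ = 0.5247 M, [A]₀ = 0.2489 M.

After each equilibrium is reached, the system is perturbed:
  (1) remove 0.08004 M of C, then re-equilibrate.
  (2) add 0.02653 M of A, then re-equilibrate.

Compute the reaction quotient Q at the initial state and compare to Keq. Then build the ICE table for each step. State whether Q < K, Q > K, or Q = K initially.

Q₀ = 2114 vs Keq = 2.651 ⇒ Q>K, reverse
Step 1:
                   B          C          A
  Initial    0.02981     0.5247     0.2489
  Change      0.1107    0.07383    -0.1107
  Equil       0.1406     0.5985     0.1382
  solve Keq expr → x = -0.03691; check Q = 2.651
Then remove 0.08004 M of C.
Step 2:
                   B          C          A
  Initial     0.1406     0.5185     0.1382
  Change    0.006287   0.004191  -0.006287
  Equil       0.1468     0.5227     0.1319
  solve Keq expr → x = -0.002096; check Q = 2.651
Then add 0.02653 M of A.
Step 3:
                   B          C          A
  Initial     0.1468     0.5227     0.1584
  Change     0.01313   0.008756   -0.01313
  Equil         0.16     0.5314     0.1453
  solve Keq expr → x = -0.004378; check Q = 2.651

Q₀ = 2114; Q > K (proceeds reverse)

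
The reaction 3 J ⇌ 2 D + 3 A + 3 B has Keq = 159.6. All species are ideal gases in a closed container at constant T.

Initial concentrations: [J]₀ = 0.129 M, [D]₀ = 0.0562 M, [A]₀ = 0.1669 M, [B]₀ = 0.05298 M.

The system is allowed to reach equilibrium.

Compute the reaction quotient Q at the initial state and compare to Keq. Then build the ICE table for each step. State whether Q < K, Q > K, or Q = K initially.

Q₀ = 1.0172e-06; Q < K (proceeds forward)

Q₀ = 1.0172e-06 vs Keq = 159.6 ⇒ Q<K, forward
Step 1:
                  J         D         A         B
  I           0.129    0.0562    0.1669   0.05298
  C         -0.1264   0.08425    0.1264    0.1264
  E         0.00262    0.1405    0.2933    0.1794
  solve Keq expr → x = 0.04213; check Q = 159.6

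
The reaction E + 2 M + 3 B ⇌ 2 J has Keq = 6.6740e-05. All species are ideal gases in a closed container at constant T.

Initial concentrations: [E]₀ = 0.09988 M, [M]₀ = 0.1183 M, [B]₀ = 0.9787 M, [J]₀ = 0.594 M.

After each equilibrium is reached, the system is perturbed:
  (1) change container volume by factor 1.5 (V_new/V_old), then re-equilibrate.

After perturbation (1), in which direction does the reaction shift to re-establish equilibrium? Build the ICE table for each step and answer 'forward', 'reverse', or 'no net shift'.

Q₀ = 269.3 vs Keq = 6.6740e-05 ⇒ Q>K, reverse
Step 1:
                  E         M         B         J
  init      0.09988    0.1183    0.9787     0.594
  Δ          0.2925    0.5849    0.8774   -0.5849
  eq         0.3923    0.7032     1.856  0.009099
  solve Keq expr → x = -0.2925; check Q = 6.6740e-05
Then change container volume by factor 1.5 (V_new/V_old).
Step 2:
                  E         M         B         J
  init       0.2616    0.4688     1.237  0.006066
  Δ        0.001663  0.003326  0.004989 -0.003326
  eq         0.2632    0.4721     1.242   0.00274
  solve Keq expr → x = -0.001663; check Q = 6.6740e-05

Direction: reverse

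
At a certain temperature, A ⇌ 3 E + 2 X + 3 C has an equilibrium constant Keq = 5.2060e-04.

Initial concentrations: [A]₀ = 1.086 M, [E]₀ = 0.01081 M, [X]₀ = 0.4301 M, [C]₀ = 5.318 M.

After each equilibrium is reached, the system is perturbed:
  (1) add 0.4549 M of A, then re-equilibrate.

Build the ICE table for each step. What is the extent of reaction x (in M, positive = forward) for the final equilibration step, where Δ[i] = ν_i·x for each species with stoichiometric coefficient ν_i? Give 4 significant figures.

x = 0.001066 M

Q₀ = 3.2362e-05 vs Keq = 5.2060e-04 ⇒ Q<K, forward
Step 1:
                   A          E          X          C
  init         1.086    0.01081     0.4301      5.318
  Δ        -0.005305    0.01592    0.01061    0.01592
  eq           1.081    0.02673     0.4407      5.334
  solve Keq expr → x = 0.005305; check Q = 5.2060e-04
Then add 0.4549 M of A.
Step 2:
                   A          E          X          C
  init         1.536    0.02673     0.4407      5.334
  Δ        -0.001066   0.003199   0.002133   0.003199
  eq           1.535    0.02992     0.4428      5.337
  solve Keq expr → x = 0.001066; check Q = 5.2060e-04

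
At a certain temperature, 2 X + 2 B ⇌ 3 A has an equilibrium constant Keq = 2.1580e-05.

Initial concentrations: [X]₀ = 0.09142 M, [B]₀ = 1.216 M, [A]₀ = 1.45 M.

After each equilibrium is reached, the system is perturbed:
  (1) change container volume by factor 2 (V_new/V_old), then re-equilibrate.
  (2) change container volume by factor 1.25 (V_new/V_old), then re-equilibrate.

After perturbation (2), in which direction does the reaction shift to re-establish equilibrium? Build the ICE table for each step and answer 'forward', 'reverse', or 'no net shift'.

Direction: reverse

Q₀ = 246.7 vs Keq = 2.1580e-05 ⇒ Q>K, reverse
Step 1:
                  X         B         A
  Initial   0.09142     1.216      1.45
  Change     0.9352    0.9352    -1.403
  Equil       1.027     2.151   0.04721
  solve Keq expr → x = -0.4676; check Q = 2.1580e-05
Then change container volume by factor 2 (V_new/V_old).
Step 2:
                  X         B         A
  Initial    0.5133     1.076   0.02361
  Change   0.003171  0.003171 -0.004756
  Equil      0.5165     1.079   0.01885
  solve Keq expr → x = -0.001585; check Q = 2.1580e-05
Then change container volume by factor 1.25 (V_new/V_old).
Step 3:
                  X         B         A
  Initial    0.4132     0.863   0.01508
  Change  7.0498e-04 7.0498e-04 -0.001057
  Equil      0.4139    0.8637   0.01402
  solve Keq expr → x = -3.5249e-04; check Q = 2.1580e-05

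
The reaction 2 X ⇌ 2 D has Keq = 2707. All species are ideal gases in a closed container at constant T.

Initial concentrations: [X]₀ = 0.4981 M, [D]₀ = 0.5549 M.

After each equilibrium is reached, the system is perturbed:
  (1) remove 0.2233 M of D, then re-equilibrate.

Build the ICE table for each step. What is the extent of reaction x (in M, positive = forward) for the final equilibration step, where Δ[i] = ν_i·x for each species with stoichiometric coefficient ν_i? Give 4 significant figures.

x = 0.002105 M

Q₀ = 1.241 vs Keq = 2707 ⇒ Q<K, forward
Step 1:
                  X         D
  init       0.4981    0.5549
  Δ         -0.4782    0.4782
  eq        0.01986     1.033
  solve Keq expr → x = 0.2391; check Q = 2707
Then remove 0.2233 M of D.
Step 2:
                  X         D
  init      0.01986    0.8098
  Δ       -0.004211  0.004211
  eq        0.01565    0.8141
  solve Keq expr → x = 0.002105; check Q = 2707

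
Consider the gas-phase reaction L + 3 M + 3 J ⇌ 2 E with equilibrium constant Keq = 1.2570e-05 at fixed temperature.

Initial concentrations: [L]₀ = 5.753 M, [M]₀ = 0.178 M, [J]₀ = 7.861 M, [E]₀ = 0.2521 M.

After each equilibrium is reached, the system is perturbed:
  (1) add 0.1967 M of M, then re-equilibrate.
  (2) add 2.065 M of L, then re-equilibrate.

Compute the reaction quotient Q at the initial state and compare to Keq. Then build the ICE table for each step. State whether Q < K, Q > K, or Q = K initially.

Q₀ = 0.004032; Q > K (proceeds reverse)

Q₀ = 0.004032 vs Keq = 1.2570e-05 ⇒ Q>K, reverse
Step 1:
                  L         M         J         E
  I           5.753     0.178     7.861    0.2521
  C         0.09474    0.2842    0.2842   -0.1895
  E           5.848    0.4622     8.145   0.06263
  solve Keq expr → x = -0.09474; check Q = 1.2570e-05
Then add 0.1967 M of M.
Step 2:
                  L         M         J         E
  I           5.848    0.6589     8.145   0.06263
  C        -0.01584  -0.04753  -0.04753   0.03169
  E           5.832    0.6114     8.098   0.09431
  solve Keq expr → x = 0.01584; check Q = 1.2570e-05
Then add 2.065 M of L.
Step 3:
                  L         M         J         E
  I           7.897    0.6114     8.098   0.09431
  C       -0.005382  -0.01615  -0.01615   0.01076
  E           7.892    0.5952     8.082    0.1051
  solve Keq expr → x = 0.005382; check Q = 1.2570e-05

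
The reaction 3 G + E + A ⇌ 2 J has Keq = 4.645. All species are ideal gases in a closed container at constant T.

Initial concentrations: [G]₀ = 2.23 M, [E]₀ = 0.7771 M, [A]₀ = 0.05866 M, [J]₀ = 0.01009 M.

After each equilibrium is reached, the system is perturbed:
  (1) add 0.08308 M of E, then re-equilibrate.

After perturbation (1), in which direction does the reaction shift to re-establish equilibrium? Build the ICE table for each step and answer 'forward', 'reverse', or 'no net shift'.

Q₀ = 2.0140e-04 vs Keq = 4.645 ⇒ Q<K, forward
Step 1:
                   G          E          A          J
  Initial       2.23     0.7771    0.05866    0.01009
  Change     -0.1743   -0.05811   -0.05811     0.1162
  Equil        2.056      0.719 5.4993e-04     0.1263
  solve Keq expr → x = 0.05811; check Q = 4.645
Then add 0.08308 M of E.
Step 2:
                   G          E          A          J
  Initial      2.056     0.8021 5.4993e-04     0.1263
  Change  -1.6780e-04 -5.5934e-05 -5.5934e-05 1.1187e-04
  Equil        2.056      0.802 4.9400e-04     0.1264
  solve Keq expr → x = 5.5934e-05; check Q = 4.645

Direction: forward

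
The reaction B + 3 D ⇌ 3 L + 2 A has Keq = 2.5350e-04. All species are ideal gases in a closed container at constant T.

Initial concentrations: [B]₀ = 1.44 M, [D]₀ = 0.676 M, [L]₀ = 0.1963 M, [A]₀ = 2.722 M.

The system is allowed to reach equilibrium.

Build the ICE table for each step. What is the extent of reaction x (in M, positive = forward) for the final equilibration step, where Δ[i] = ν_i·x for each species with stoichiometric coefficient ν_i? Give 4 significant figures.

x = -0.05475 M

Q₀ = 0.126 vs Keq = 2.5350e-04 ⇒ Q>K, reverse
Step 1:
                   B          D          L          A
  init          1.44      0.676     0.1963      2.722
  Δ          0.05475     0.1642    -0.1642    -0.1095
  eq           1.495     0.8402    0.03205      2.613
  solve Keq expr → x = -0.05475; check Q = 2.5350e-04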